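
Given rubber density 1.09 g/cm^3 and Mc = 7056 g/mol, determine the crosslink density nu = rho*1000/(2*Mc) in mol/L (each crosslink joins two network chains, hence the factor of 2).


nu = rho * 1000 / (2 * Mc)
nu = 1.09 * 1000 / (2 * 7056)
nu = 1090.0 / 14112
nu = 0.0772 mol/L

0.0772 mol/L


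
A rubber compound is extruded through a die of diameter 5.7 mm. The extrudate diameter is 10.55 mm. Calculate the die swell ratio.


Die swell ratio = D_extrudate / D_die
= 10.55 / 5.7
= 1.851

Die swell = 1.851


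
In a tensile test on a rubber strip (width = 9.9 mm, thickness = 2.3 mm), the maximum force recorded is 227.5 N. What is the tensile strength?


Area = width * thickness = 9.9 * 2.3 = 22.77 mm^2
TS = force / area = 227.5 / 22.77 = 9.99 MPa

9.99 MPa


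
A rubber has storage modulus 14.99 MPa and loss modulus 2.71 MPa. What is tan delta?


tan delta = E'' / E'
= 2.71 / 14.99
= 0.1808

tan delta = 0.1808


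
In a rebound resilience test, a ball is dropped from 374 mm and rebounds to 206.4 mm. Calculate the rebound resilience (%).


Resilience = h_rebound / h_drop * 100
= 206.4 / 374 * 100
= 55.2%

55.2%


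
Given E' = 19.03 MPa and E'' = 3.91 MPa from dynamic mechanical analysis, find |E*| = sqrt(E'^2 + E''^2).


|E*| = sqrt(E'^2 + E''^2)
= sqrt(19.03^2 + 3.91^2)
= sqrt(362.1409 + 15.2881)
= 19.428 MPa

19.428 MPa


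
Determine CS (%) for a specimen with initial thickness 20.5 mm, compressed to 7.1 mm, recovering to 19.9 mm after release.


CS = (t0 - recovered) / (t0 - ts) * 100
= (20.5 - 19.9) / (20.5 - 7.1) * 100
= 0.6 / 13.4 * 100
= 4.5%

4.5%


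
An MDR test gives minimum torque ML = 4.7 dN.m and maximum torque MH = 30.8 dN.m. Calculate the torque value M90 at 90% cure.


M90 = ML + 0.9 * (MH - ML)
M90 = 4.7 + 0.9 * (30.8 - 4.7)
M90 = 4.7 + 0.9 * 26.1
M90 = 28.19 dN.m

28.19 dN.m


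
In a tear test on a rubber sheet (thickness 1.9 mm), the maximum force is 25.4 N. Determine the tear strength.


Tear strength = force / thickness
= 25.4 / 1.9
= 13.37 N/mm

13.37 N/mm


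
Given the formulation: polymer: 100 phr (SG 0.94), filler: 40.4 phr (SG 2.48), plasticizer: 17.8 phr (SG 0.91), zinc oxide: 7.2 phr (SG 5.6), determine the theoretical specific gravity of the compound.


Sum of weights = 165.4
Volume contributions:
  polymer: 100/0.94 = 106.3830
  filler: 40.4/2.48 = 16.2903
  plasticizer: 17.8/0.91 = 19.5604
  zinc oxide: 7.2/5.6 = 1.2857
Sum of volumes = 143.5195
SG = 165.4 / 143.5195 = 1.152

SG = 1.152


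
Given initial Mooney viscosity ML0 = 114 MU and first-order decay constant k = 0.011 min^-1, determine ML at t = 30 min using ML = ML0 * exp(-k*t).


ML = ML0 * exp(-k * t)
ML = 114 * exp(-0.011 * 30)
ML = 114 * 0.7189
ML = 81.96 MU

81.96 MU


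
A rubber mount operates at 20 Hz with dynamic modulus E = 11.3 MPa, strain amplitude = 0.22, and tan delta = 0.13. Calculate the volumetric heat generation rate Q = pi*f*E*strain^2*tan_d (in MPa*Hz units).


Q = pi * f * E * strain^2 * tan_d
= pi * 20 * 11.3 * 0.22^2 * 0.13
= pi * 20 * 11.3 * 0.0484 * 0.13
= 4.4673

Q = 4.4673


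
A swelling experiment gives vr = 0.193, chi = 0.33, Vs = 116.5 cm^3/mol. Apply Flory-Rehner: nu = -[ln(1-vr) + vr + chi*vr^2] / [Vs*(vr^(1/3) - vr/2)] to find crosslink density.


ln(1 - vr) = ln(1 - 0.193) = -0.2144
Numerator = -((-0.2144) + 0.193 + 0.33 * 0.193^2) = 0.0091
Denominator = 116.5 * (0.193^(1/3) - 0.193/2) = 56.0831
nu = 0.0091 / 56.0831 = 1.6296e-04 mol/cm^3

1.6296e-04 mol/cm^3


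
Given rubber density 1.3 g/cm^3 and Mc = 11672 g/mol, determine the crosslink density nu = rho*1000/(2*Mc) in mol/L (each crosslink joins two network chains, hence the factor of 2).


nu = rho * 1000 / (2 * Mc)
nu = 1.3 * 1000 / (2 * 11672)
nu = 1300.0 / 23344
nu = 0.0557 mol/L

0.0557 mol/L


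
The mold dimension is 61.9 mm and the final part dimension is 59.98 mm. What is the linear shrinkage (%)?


Shrinkage = (mold - part) / mold * 100
= (61.9 - 59.98) / 61.9 * 100
= 1.92 / 61.9 * 100
= 3.1%

3.1%


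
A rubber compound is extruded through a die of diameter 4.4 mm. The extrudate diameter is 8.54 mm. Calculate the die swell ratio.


Die swell ratio = D_extrudate / D_die
= 8.54 / 4.4
= 1.941

Die swell = 1.941


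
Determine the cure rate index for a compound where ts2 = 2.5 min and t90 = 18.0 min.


CRI = 100 / (t90 - ts2)
= 100 / (18.0 - 2.5)
= 100 / 15.5
= 6.45 min^-1

6.45 min^-1


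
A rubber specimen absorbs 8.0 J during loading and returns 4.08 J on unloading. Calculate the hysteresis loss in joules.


Hysteresis loss = loading - unloading
= 8.0 - 4.08
= 3.92 J

3.92 J


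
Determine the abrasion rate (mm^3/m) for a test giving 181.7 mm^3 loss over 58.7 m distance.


Rate = volume_loss / distance
= 181.7 / 58.7
= 3.095 mm^3/m

3.095 mm^3/m


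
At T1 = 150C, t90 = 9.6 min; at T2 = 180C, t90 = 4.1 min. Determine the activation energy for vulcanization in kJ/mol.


T1 = 423.15 K, T2 = 453.15 K
1/T1 - 1/T2 = 1.5645e-04
ln(t1/t2) = ln(9.6/4.1) = 0.8508
Ea = 8.314 * 0.8508 / 1.5645e-04 = 45210.6123 J/mol
Ea = 45.21 kJ/mol

45.21 kJ/mol


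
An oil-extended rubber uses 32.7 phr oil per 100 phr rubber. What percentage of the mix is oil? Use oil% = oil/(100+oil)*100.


Oil % = oil / (100 + oil) * 100
= 32.7 / (100 + 32.7) * 100
= 32.7 / 132.7 * 100
= 24.64%

24.64%


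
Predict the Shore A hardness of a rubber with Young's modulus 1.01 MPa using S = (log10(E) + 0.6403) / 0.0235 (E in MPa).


log10(E) = 0.0235*S - 0.6403  =>  S = (log10(E) + 0.6403) / 0.0235
log10(1.01) = 0.004321
S = (0.004321 + 0.6403) / 0.0235 = 0.644621 / 0.0235
S = 27.4

Shore A = 27.4


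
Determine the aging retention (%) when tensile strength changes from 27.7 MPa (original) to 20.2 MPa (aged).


Retention = aged / original * 100
= 20.2 / 27.7 * 100
= 72.9%

72.9%


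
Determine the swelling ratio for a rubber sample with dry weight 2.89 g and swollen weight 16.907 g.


Q = W_swollen / W_dry
Q = 16.907 / 2.89
Q = 5.85

Q = 5.85


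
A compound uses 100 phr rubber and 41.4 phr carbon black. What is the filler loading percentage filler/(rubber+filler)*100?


Filler % = filler / (rubber + filler) * 100
= 41.4 / (100 + 41.4) * 100
= 41.4 / 141.4 * 100
= 29.28%

29.28%


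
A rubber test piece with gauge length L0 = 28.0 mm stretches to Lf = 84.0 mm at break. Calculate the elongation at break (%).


Elongation = (Lf - L0) / L0 * 100
= (84.0 - 28.0) / 28.0 * 100
= 56.0 / 28.0 * 100
= 200.0%

200.0%


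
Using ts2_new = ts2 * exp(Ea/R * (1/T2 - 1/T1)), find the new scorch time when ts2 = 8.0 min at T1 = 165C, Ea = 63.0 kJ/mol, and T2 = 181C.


Convert temperatures: T1 = 165 + 273.15 = 438.15 K, T2 = 181 + 273.15 = 454.15 K
ts2_new = 8.0 * exp(63000 / 8.314 * (1/454.15 - 1/438.15))
1/T2 - 1/T1 = -8.0408e-05
ts2_new = 4.35 min

4.35 min


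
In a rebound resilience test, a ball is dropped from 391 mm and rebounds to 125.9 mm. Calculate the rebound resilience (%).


Resilience = h_rebound / h_drop * 100
= 125.9 / 391 * 100
= 32.2%

32.2%


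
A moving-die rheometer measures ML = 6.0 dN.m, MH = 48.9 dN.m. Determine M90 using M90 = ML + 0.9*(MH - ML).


M90 = ML + 0.9 * (MH - ML)
M90 = 6.0 + 0.9 * (48.9 - 6.0)
M90 = 6.0 + 0.9 * 42.9
M90 = 44.61 dN.m

44.61 dN.m


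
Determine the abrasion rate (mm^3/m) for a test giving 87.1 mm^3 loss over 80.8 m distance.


Rate = volume_loss / distance
= 87.1 / 80.8
= 1.078 mm^3/m

1.078 mm^3/m


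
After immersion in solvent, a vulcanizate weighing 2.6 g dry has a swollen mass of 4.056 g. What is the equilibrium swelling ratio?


Q = W_swollen / W_dry
Q = 4.056 / 2.6
Q = 1.56

Q = 1.56


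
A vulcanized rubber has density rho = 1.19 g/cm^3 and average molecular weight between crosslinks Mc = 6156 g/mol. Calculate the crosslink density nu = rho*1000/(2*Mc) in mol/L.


nu = rho * 1000 / (2 * Mc)
nu = 1.19 * 1000 / (2 * 6156)
nu = 1190.0 / 12312
nu = 0.0967 mol/L

0.0967 mol/L


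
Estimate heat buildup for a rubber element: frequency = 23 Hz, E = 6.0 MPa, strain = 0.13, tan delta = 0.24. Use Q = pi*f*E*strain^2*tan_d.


Q = pi * f * E * strain^2 * tan_d
= pi * 23 * 6.0 * 0.13^2 * 0.24
= pi * 23 * 6.0 * 0.0169 * 0.24
= 1.7584

Q = 1.7584


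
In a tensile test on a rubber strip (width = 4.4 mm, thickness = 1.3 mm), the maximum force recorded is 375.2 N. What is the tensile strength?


Area = width * thickness = 4.4 * 1.3 = 5.72 mm^2
TS = force / area = 375.2 / 5.72 = 65.59 MPa

65.59 MPa


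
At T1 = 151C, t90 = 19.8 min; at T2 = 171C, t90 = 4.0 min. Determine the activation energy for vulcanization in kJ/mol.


T1 = 424.15 K, T2 = 444.15 K
1/T1 - 1/T2 = 1.0616e-04
ln(t1/t2) = ln(19.8/4.0) = 1.5994
Ea = 8.314 * 1.5994 / 1.0616e-04 = 125251.4841 J/mol
Ea = 125.25 kJ/mol

125.25 kJ/mol


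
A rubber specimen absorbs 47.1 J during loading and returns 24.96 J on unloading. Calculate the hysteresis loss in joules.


Hysteresis loss = loading - unloading
= 47.1 - 24.96
= 22.14 J

22.14 J


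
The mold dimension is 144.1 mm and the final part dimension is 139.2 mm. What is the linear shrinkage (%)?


Shrinkage = (mold - part) / mold * 100
= (144.1 - 139.2) / 144.1 * 100
= 4.9 / 144.1 * 100
= 3.4%

3.4%


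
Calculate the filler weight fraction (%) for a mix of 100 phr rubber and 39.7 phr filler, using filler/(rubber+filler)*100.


Filler % = filler / (rubber + filler) * 100
= 39.7 / (100 + 39.7) * 100
= 39.7 / 139.7 * 100
= 28.42%

28.42%


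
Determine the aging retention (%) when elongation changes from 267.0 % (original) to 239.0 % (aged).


Retention = aged / original * 100
= 239.0 / 267.0 * 100
= 89.5%

89.5%


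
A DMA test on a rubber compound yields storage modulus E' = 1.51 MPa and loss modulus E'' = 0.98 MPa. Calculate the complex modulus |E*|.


|E*| = sqrt(E'^2 + E''^2)
= sqrt(1.51^2 + 0.98^2)
= sqrt(2.2801 + 0.9604)
= 1.8 MPa

1.8 MPa


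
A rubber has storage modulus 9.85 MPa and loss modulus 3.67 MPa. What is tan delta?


tan delta = E'' / E'
= 3.67 / 9.85
= 0.3726

tan delta = 0.3726


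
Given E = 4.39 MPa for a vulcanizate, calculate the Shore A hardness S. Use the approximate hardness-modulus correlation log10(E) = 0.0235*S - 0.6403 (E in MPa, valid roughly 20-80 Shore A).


log10(E) = 0.0235*S - 0.6403  =>  S = (log10(E) + 0.6403) / 0.0235
log10(4.39) = 0.642465
S = (0.642465 + 0.6403) / 0.0235 = 1.282765 / 0.0235
S = 54.6

Shore A = 54.6


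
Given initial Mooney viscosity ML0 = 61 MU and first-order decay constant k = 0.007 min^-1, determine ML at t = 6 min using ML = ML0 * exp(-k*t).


ML = ML0 * exp(-k * t)
ML = 61 * exp(-0.007 * 6)
ML = 61 * 0.9589
ML = 58.49 MU

58.49 MU


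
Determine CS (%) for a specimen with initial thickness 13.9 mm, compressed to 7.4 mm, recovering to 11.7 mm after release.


CS = (t0 - recovered) / (t0 - ts) * 100
= (13.9 - 11.7) / (13.9 - 7.4) * 100
= 2.2 / 6.5 * 100
= 33.8%

33.8%


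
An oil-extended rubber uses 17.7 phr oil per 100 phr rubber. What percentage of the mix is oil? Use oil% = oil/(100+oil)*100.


Oil % = oil / (100 + oil) * 100
= 17.7 / (100 + 17.7) * 100
= 17.7 / 117.7 * 100
= 15.04%

15.04%


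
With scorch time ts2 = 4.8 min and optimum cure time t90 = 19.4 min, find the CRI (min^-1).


CRI = 100 / (t90 - ts2)
= 100 / (19.4 - 4.8)
= 100 / 14.6
= 6.85 min^-1

6.85 min^-1


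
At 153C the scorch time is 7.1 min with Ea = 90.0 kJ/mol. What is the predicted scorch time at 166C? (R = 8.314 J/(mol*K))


Convert temperatures: T1 = 153 + 273.15 = 426.15 K, T2 = 166 + 273.15 = 439.15 K
ts2_new = 7.1 * exp(90000 / 8.314 * (1/439.15 - 1/426.15))
1/T2 - 1/T1 = -6.9465e-05
ts2_new = 3.35 min

3.35 min


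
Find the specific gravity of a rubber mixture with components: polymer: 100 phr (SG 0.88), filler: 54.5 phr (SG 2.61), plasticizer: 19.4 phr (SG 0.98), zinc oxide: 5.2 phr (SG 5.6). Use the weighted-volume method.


Sum of weights = 179.1
Volume contributions:
  polymer: 100/0.88 = 113.6364
  filler: 54.5/2.61 = 20.8812
  plasticizer: 19.4/0.98 = 19.7959
  zinc oxide: 5.2/5.6 = 0.9286
Sum of volumes = 155.2421
SG = 179.1 / 155.2421 = 1.154

SG = 1.154


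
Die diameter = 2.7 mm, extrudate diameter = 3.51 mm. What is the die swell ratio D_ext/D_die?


Die swell ratio = D_extrudate / D_die
= 3.51 / 2.7
= 1.3

Die swell = 1.3


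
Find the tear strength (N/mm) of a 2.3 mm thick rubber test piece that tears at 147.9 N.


Tear strength = force / thickness
= 147.9 / 2.3
= 64.3 N/mm

64.3 N/mm


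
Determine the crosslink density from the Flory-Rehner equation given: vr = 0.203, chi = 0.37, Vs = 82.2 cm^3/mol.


ln(1 - vr) = ln(1 - 0.203) = -0.2269
Numerator = -((-0.2269) + 0.203 + 0.37 * 0.203^2) = 0.0087
Denominator = 82.2 * (0.203^(1/3) - 0.203/2) = 39.9667
nu = 0.0087 / 39.9667 = 2.1651e-04 mol/cm^3

2.1651e-04 mol/cm^3


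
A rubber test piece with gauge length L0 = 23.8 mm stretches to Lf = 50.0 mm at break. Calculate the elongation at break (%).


Elongation = (Lf - L0) / L0 * 100
= (50.0 - 23.8) / 23.8 * 100
= 26.2 / 23.8 * 100
= 110.1%

110.1%


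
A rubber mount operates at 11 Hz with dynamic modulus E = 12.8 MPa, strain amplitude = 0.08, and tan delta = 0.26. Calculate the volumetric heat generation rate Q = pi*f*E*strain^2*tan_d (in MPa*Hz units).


Q = pi * f * E * strain^2 * tan_d
= pi * 11 * 12.8 * 0.08^2 * 0.26
= pi * 11 * 12.8 * 0.0064 * 0.26
= 0.7360

Q = 0.7360


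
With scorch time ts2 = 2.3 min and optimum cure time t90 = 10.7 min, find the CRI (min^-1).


CRI = 100 / (t90 - ts2)
= 100 / (10.7 - 2.3)
= 100 / 8.4
= 11.9 min^-1

11.9 min^-1


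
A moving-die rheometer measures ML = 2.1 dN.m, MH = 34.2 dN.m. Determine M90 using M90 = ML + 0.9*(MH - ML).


M90 = ML + 0.9 * (MH - ML)
M90 = 2.1 + 0.9 * (34.2 - 2.1)
M90 = 2.1 + 0.9 * 32.1
M90 = 30.99 dN.m

30.99 dN.m


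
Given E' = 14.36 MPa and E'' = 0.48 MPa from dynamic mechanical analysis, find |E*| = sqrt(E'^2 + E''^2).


|E*| = sqrt(E'^2 + E''^2)
= sqrt(14.36^2 + 0.48^2)
= sqrt(206.2096 + 0.2304)
= 14.368 MPa

14.368 MPa


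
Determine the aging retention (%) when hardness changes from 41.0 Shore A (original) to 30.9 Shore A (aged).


Retention = aged / original * 100
= 30.9 / 41.0 * 100
= 75.4%

75.4%


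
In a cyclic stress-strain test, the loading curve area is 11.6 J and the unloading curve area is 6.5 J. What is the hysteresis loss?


Hysteresis loss = loading - unloading
= 11.6 - 6.5
= 5.1 J

5.1 J


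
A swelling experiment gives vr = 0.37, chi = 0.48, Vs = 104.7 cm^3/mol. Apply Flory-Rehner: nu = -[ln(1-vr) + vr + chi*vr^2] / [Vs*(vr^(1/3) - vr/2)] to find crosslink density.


ln(1 - vr) = ln(1 - 0.37) = -0.4620
Numerator = -((-0.4620) + 0.37 + 0.48 * 0.37^2) = 0.0263
Denominator = 104.7 * (0.37^(1/3) - 0.37/2) = 55.7952
nu = 0.0263 / 55.7952 = 4.7179e-04 mol/cm^3

4.7179e-04 mol/cm^3


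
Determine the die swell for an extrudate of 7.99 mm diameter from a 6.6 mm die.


Die swell ratio = D_extrudate / D_die
= 7.99 / 6.6
= 1.211

Die swell = 1.211


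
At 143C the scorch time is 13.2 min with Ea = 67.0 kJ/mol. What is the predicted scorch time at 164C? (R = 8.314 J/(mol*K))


Convert temperatures: T1 = 143 + 273.15 = 416.15 K, T2 = 164 + 273.15 = 437.15 K
ts2_new = 13.2 * exp(67000 / 8.314 * (1/437.15 - 1/416.15))
1/T2 - 1/T1 = -1.1544e-04
ts2_new = 5.21 min

5.21 min


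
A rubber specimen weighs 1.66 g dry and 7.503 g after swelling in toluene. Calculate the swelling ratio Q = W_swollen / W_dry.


Q = W_swollen / W_dry
Q = 7.503 / 1.66
Q = 4.52

Q = 4.52


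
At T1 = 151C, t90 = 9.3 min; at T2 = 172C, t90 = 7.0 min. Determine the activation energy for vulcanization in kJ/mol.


T1 = 424.15 K, T2 = 445.15 K
1/T1 - 1/T2 = 1.1122e-04
ln(t1/t2) = ln(9.3/7.0) = 0.2841
Ea = 8.314 * 0.2841 / 1.1122e-04 = 21237.0557 J/mol
Ea = 21.24 kJ/mol

21.24 kJ/mol


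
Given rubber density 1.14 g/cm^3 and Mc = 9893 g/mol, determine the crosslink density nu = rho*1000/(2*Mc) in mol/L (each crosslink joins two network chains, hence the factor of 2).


nu = rho * 1000 / (2 * Mc)
nu = 1.14 * 1000 / (2 * 9893)
nu = 1140.0 / 19786
nu = 0.0576 mol/L

0.0576 mol/L


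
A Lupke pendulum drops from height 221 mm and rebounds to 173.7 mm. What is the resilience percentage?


Resilience = h_rebound / h_drop * 100
= 173.7 / 221 * 100
= 78.6%

78.6%


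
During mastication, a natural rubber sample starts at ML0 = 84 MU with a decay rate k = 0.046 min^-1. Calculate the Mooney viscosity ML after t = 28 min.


ML = ML0 * exp(-k * t)
ML = 84 * exp(-0.046 * 28)
ML = 84 * 0.2758
ML = 23.17 MU

23.17 MU


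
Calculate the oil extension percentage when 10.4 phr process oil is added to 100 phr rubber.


Oil % = oil / (100 + oil) * 100
= 10.4 / (100 + 10.4) * 100
= 10.4 / 110.4 * 100
= 9.42%

9.42%


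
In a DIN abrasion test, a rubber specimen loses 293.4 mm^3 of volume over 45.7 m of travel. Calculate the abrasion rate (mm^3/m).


Rate = volume_loss / distance
= 293.4 / 45.7
= 6.42 mm^3/m

6.42 mm^3/m


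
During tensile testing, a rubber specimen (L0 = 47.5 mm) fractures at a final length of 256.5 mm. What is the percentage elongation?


Elongation = (Lf - L0) / L0 * 100
= (256.5 - 47.5) / 47.5 * 100
= 209.0 / 47.5 * 100
= 440.0%

440.0%


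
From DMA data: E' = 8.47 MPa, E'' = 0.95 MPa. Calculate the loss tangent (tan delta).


tan delta = E'' / E'
= 0.95 / 8.47
= 0.1122

tan delta = 0.1122


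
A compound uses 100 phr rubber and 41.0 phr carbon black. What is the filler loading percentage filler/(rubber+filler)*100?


Filler % = filler / (rubber + filler) * 100
= 41.0 / (100 + 41.0) * 100
= 41.0 / 141.0 * 100
= 29.08%

29.08%


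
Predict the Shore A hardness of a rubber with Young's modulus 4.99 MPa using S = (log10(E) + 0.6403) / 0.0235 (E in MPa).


log10(E) = 0.0235*S - 0.6403  =>  S = (log10(E) + 0.6403) / 0.0235
log10(4.99) = 0.698101
S = (0.698101 + 0.6403) / 0.0235 = 1.338401 / 0.0235
S = 57.0

Shore A = 57.0


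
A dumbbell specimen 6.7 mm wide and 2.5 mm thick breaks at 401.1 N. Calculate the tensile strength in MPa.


Area = width * thickness = 6.7 * 2.5 = 16.75 mm^2
TS = force / area = 401.1 / 16.75 = 23.95 MPa

23.95 MPa


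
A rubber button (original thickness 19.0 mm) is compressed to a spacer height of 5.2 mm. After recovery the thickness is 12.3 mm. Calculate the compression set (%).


CS = (t0 - recovered) / (t0 - ts) * 100
= (19.0 - 12.3) / (19.0 - 5.2) * 100
= 6.7 / 13.8 * 100
= 48.6%

48.6%


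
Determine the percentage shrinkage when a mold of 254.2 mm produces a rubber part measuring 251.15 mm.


Shrinkage = (mold - part) / mold * 100
= (254.2 - 251.15) / 254.2 * 100
= 3.05 / 254.2 * 100
= 1.2%

1.2%


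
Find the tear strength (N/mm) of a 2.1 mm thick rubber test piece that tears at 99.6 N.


Tear strength = force / thickness
= 99.6 / 2.1
= 47.43 N/mm

47.43 N/mm


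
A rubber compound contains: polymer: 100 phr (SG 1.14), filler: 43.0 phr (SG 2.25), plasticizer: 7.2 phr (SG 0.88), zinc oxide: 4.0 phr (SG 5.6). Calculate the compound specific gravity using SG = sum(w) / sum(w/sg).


Sum of weights = 154.2
Volume contributions:
  polymer: 100/1.14 = 87.7193
  filler: 43.0/2.25 = 19.1111
  plasticizer: 7.2/0.88 = 8.1818
  zinc oxide: 4.0/5.6 = 0.7143
Sum of volumes = 115.7265
SG = 154.2 / 115.7265 = 1.332

SG = 1.332


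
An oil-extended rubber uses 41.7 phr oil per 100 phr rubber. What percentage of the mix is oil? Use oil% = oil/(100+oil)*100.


Oil % = oil / (100 + oil) * 100
= 41.7 / (100 + 41.7) * 100
= 41.7 / 141.7 * 100
= 29.43%

29.43%


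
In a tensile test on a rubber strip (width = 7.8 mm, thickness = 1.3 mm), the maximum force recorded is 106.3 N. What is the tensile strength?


Area = width * thickness = 7.8 * 1.3 = 10.14 mm^2
TS = force / area = 106.3 / 10.14 = 10.48 MPa

10.48 MPa


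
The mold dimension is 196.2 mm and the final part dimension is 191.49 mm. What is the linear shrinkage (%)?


Shrinkage = (mold - part) / mold * 100
= (196.2 - 191.49) / 196.2 * 100
= 4.71 / 196.2 * 100
= 2.4%

2.4%


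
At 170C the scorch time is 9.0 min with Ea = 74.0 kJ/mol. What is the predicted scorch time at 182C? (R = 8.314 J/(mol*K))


Convert temperatures: T1 = 170 + 273.15 = 443.15 K, T2 = 182 + 273.15 = 455.15 K
ts2_new = 9.0 * exp(74000 / 8.314 * (1/455.15 - 1/443.15))
1/T2 - 1/T1 = -5.9494e-05
ts2_new = 5.3 min

5.3 min


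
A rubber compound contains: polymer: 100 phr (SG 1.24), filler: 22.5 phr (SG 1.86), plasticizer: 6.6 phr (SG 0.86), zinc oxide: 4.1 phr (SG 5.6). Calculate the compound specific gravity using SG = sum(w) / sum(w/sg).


Sum of weights = 133.2
Volume contributions:
  polymer: 100/1.24 = 80.6452
  filler: 22.5/1.86 = 12.0968
  plasticizer: 6.6/0.86 = 7.6744
  zinc oxide: 4.1/5.6 = 0.7321
Sum of volumes = 101.1485
SG = 133.2 / 101.1485 = 1.317

SG = 1.317


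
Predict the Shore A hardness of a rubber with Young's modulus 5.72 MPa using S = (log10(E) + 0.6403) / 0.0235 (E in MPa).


log10(E) = 0.0235*S - 0.6403  =>  S = (log10(E) + 0.6403) / 0.0235
log10(5.72) = 0.757396
S = (0.757396 + 0.6403) / 0.0235 = 1.397696 / 0.0235
S = 59.5

Shore A = 59.5


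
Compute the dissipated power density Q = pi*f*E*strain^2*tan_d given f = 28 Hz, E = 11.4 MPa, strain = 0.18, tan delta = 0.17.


Q = pi * f * E * strain^2 * tan_d
= pi * 28 * 11.4 * 0.18^2 * 0.17
= pi * 28 * 11.4 * 0.0324 * 0.17
= 5.5234

Q = 5.5234


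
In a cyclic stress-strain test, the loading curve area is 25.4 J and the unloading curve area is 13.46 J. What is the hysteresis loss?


Hysteresis loss = loading - unloading
= 25.4 - 13.46
= 11.94 J

11.94 J


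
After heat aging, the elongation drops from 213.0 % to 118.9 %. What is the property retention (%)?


Retention = aged / original * 100
= 118.9 / 213.0 * 100
= 55.8%

55.8%


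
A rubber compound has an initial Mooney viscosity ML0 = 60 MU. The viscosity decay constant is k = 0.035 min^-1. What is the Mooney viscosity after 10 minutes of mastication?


ML = ML0 * exp(-k * t)
ML = 60 * exp(-0.035 * 10)
ML = 60 * 0.7047
ML = 42.28 MU

42.28 MU


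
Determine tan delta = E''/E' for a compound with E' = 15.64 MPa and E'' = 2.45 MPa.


tan delta = E'' / E'
= 2.45 / 15.64
= 0.1566

tan delta = 0.1566


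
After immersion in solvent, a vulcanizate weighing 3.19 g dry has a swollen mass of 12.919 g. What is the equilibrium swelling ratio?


Q = W_swollen / W_dry
Q = 12.919 / 3.19
Q = 4.05

Q = 4.05


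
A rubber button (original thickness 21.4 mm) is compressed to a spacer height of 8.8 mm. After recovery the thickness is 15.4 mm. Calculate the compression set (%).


CS = (t0 - recovered) / (t0 - ts) * 100
= (21.4 - 15.4) / (21.4 - 8.8) * 100
= 6.0 / 12.6 * 100
= 47.6%

47.6%


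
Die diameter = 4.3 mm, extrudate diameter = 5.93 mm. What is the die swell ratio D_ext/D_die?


Die swell ratio = D_extrudate / D_die
= 5.93 / 4.3
= 1.379

Die swell = 1.379


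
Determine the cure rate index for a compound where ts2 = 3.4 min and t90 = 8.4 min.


CRI = 100 / (t90 - ts2)
= 100 / (8.4 - 3.4)
= 100 / 5.0
= 20.0 min^-1

20.0 min^-1


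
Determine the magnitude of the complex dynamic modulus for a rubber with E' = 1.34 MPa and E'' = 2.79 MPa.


|E*| = sqrt(E'^2 + E''^2)
= sqrt(1.34^2 + 2.79^2)
= sqrt(1.7956 + 7.7841)
= 3.095 MPa

3.095 MPa


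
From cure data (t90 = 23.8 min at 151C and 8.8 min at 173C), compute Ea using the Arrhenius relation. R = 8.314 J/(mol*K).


T1 = 424.15 K, T2 = 446.15 K
1/T1 - 1/T2 = 1.1626e-04
ln(t1/t2) = ln(23.8/8.8) = 0.9949
Ea = 8.314 * 0.9949 / 1.1626e-04 = 71151.1492 J/mol
Ea = 71.15 kJ/mol

71.15 kJ/mol


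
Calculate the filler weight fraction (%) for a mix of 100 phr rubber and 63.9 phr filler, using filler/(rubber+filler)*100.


Filler % = filler / (rubber + filler) * 100
= 63.9 / (100 + 63.9) * 100
= 63.9 / 163.9 * 100
= 38.99%

38.99%


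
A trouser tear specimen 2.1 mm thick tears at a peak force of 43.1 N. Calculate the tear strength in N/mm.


Tear strength = force / thickness
= 43.1 / 2.1
= 20.52 N/mm

20.52 N/mm


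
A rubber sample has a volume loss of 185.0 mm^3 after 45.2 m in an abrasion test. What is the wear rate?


Rate = volume_loss / distance
= 185.0 / 45.2
= 4.093 mm^3/m

4.093 mm^3/m


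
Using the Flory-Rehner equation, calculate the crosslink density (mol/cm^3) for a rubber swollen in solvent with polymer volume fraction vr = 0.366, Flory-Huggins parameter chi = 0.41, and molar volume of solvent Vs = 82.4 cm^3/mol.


ln(1 - vr) = ln(1 - 0.366) = -0.4557
Numerator = -((-0.4557) + 0.366 + 0.41 * 0.366^2) = 0.0348
Denominator = 82.4 * (0.366^(1/3) - 0.366/2) = 43.8623
nu = 0.0348 / 43.8623 = 7.9304e-04 mol/cm^3

7.9304e-04 mol/cm^3


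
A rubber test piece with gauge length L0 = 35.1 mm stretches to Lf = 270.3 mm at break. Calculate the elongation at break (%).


Elongation = (Lf - L0) / L0 * 100
= (270.3 - 35.1) / 35.1 * 100
= 235.2 / 35.1 * 100
= 670.1%

670.1%


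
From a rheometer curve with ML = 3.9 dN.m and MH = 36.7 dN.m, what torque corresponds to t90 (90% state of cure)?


M90 = ML + 0.9 * (MH - ML)
M90 = 3.9 + 0.9 * (36.7 - 3.9)
M90 = 3.9 + 0.9 * 32.8
M90 = 33.42 dN.m

33.42 dN.m


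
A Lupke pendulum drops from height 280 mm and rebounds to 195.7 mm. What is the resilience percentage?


Resilience = h_rebound / h_drop * 100
= 195.7 / 280 * 100
= 69.9%

69.9%


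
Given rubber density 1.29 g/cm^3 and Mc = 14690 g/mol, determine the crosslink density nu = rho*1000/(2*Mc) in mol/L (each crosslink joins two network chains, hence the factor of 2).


nu = rho * 1000 / (2 * Mc)
nu = 1.29 * 1000 / (2 * 14690)
nu = 1290.0 / 29380
nu = 0.0439 mol/L

0.0439 mol/L


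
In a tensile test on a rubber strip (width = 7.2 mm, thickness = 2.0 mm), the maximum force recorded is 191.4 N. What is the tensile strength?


Area = width * thickness = 7.2 * 2.0 = 14.4 mm^2
TS = force / area = 191.4 / 14.4 = 13.29 MPa

13.29 MPa


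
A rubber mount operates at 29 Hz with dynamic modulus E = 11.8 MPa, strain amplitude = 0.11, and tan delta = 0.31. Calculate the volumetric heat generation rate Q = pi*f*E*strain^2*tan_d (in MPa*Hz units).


Q = pi * f * E * strain^2 * tan_d
= pi * 29 * 11.8 * 0.11^2 * 0.31
= pi * 29 * 11.8 * 0.0121 * 0.31
= 4.0325

Q = 4.0325


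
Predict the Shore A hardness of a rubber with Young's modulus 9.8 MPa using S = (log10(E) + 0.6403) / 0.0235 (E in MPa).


log10(E) = 0.0235*S - 0.6403  =>  S = (log10(E) + 0.6403) / 0.0235
log10(9.8) = 0.991226
S = (0.991226 + 0.6403) / 0.0235 = 1.631526 / 0.0235
S = 69.4

Shore A = 69.4


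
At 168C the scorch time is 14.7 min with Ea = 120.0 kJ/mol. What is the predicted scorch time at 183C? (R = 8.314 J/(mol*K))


Convert temperatures: T1 = 168 + 273.15 = 441.15 K, T2 = 183 + 273.15 = 456.15 K
ts2_new = 14.7 * exp(120000 / 8.314 * (1/456.15 - 1/441.15))
1/T2 - 1/T1 = -7.4541e-05
ts2_new = 5.01 min

5.01 min


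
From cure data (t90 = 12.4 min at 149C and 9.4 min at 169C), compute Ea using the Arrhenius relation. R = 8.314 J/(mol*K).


T1 = 422.15 K, T2 = 442.15 K
1/T1 - 1/T2 = 1.0715e-04
ln(t1/t2) = ln(12.4/9.4) = 0.2770
Ea = 8.314 * 0.2770 / 1.0715e-04 = 21491.9338 J/mol
Ea = 21.49 kJ/mol

21.49 kJ/mol


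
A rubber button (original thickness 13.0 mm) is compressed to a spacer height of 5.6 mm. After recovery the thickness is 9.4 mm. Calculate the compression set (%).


CS = (t0 - recovered) / (t0 - ts) * 100
= (13.0 - 9.4) / (13.0 - 5.6) * 100
= 3.6 / 7.4 * 100
= 48.6%

48.6%


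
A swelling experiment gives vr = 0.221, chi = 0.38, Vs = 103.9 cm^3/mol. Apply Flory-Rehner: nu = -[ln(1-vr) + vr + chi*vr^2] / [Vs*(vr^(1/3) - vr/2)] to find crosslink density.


ln(1 - vr) = ln(1 - 0.221) = -0.2497
Numerator = -((-0.2497) + 0.221 + 0.38 * 0.221^2) = 0.0102
Denominator = 103.9 * (0.221^(1/3) - 0.221/2) = 51.3364
nu = 0.0102 / 51.3364 = 1.9839e-04 mol/cm^3

1.9839e-04 mol/cm^3


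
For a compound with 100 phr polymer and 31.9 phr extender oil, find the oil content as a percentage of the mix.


Oil % = oil / (100 + oil) * 100
= 31.9 / (100 + 31.9) * 100
= 31.9 / 131.9 * 100
= 24.18%

24.18%


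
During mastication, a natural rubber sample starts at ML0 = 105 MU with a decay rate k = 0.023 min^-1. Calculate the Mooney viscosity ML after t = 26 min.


ML = ML0 * exp(-k * t)
ML = 105 * exp(-0.023 * 26)
ML = 105 * 0.5499
ML = 57.74 MU

57.74 MU


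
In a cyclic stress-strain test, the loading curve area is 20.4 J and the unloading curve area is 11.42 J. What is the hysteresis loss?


Hysteresis loss = loading - unloading
= 20.4 - 11.42
= 8.98 J

8.98 J


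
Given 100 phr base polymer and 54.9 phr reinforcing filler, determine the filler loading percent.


Filler % = filler / (rubber + filler) * 100
= 54.9 / (100 + 54.9) * 100
= 54.9 / 154.9 * 100
= 35.44%

35.44%


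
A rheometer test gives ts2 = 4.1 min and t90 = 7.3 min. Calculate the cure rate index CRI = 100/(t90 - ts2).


CRI = 100 / (t90 - ts2)
= 100 / (7.3 - 4.1)
= 100 / 3.2
= 31.25 min^-1

31.25 min^-1


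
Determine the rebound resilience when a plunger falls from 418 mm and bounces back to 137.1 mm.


Resilience = h_rebound / h_drop * 100
= 137.1 / 418 * 100
= 32.8%

32.8%


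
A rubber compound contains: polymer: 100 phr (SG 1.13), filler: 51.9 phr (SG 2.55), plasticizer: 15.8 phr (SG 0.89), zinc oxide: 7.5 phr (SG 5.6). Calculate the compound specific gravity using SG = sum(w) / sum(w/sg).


Sum of weights = 175.2
Volume contributions:
  polymer: 100/1.13 = 88.4956
  filler: 51.9/2.55 = 20.3529
  plasticizer: 15.8/0.89 = 17.7528
  zinc oxide: 7.5/5.6 = 1.3393
Sum of volumes = 127.9406
SG = 175.2 / 127.9406 = 1.369

SG = 1.369


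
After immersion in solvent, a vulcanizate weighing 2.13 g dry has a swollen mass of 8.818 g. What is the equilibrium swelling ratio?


Q = W_swollen / W_dry
Q = 8.818 / 2.13
Q = 4.14

Q = 4.14


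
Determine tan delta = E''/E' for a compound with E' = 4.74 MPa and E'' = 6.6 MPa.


tan delta = E'' / E'
= 6.6 / 4.74
= 1.3924

tan delta = 1.3924


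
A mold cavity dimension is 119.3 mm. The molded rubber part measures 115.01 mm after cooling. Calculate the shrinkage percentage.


Shrinkage = (mold - part) / mold * 100
= (119.3 - 115.01) / 119.3 * 100
= 4.29 / 119.3 * 100
= 3.6%

3.6%


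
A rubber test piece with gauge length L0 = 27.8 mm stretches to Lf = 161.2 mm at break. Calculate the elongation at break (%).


Elongation = (Lf - L0) / L0 * 100
= (161.2 - 27.8) / 27.8 * 100
= 133.4 / 27.8 * 100
= 479.9%

479.9%


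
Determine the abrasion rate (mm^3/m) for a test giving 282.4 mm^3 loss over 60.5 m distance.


Rate = volume_loss / distance
= 282.4 / 60.5
= 4.668 mm^3/m

4.668 mm^3/m


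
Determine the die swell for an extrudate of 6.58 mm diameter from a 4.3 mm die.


Die swell ratio = D_extrudate / D_die
= 6.58 / 4.3
= 1.53

Die swell = 1.53


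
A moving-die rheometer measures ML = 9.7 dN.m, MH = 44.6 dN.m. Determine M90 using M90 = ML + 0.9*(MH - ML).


M90 = ML + 0.9 * (MH - ML)
M90 = 9.7 + 0.9 * (44.6 - 9.7)
M90 = 9.7 + 0.9 * 34.9
M90 = 41.11 dN.m

41.11 dN.m


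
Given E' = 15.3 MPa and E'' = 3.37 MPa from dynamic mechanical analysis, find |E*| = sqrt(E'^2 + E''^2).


|E*| = sqrt(E'^2 + E''^2)
= sqrt(15.3^2 + 3.37^2)
= sqrt(234.0900 + 11.3569)
= 15.667 MPa

15.667 MPa


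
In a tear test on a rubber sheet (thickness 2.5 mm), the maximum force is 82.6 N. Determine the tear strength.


Tear strength = force / thickness
= 82.6 / 2.5
= 33.04 N/mm

33.04 N/mm


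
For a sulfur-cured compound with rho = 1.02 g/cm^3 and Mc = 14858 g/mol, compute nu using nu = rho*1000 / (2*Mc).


nu = rho * 1000 / (2 * Mc)
nu = 1.02 * 1000 / (2 * 14858)
nu = 1020.0 / 29716
nu = 0.0343 mol/L

0.0343 mol/L


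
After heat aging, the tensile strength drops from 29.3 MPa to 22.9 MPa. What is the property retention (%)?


Retention = aged / original * 100
= 22.9 / 29.3 * 100
= 78.2%

78.2%


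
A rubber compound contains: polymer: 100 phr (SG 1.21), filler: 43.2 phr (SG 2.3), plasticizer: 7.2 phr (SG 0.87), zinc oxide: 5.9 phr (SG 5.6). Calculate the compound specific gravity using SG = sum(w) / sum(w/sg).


Sum of weights = 156.3
Volume contributions:
  polymer: 100/1.21 = 82.6446
  filler: 43.2/2.3 = 18.7826
  plasticizer: 7.2/0.87 = 8.2759
  zinc oxide: 5.9/5.6 = 1.0536
Sum of volumes = 110.7567
SG = 156.3 / 110.7567 = 1.411

SG = 1.411


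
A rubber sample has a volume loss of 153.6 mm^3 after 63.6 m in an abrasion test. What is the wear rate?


Rate = volume_loss / distance
= 153.6 / 63.6
= 2.415 mm^3/m

2.415 mm^3/m


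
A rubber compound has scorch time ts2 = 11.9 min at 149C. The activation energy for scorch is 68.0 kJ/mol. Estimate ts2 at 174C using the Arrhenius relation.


Convert temperatures: T1 = 149 + 273.15 = 422.15 K, T2 = 174 + 273.15 = 447.15 K
ts2_new = 11.9 * exp(68000 / 8.314 * (1/447.15 - 1/422.15))
1/T2 - 1/T1 = -1.3244e-04
ts2_new = 4.03 min

4.03 min


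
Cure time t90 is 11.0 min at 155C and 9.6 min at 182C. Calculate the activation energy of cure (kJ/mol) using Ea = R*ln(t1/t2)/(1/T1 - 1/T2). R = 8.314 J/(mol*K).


T1 = 428.15 K, T2 = 455.15 K
1/T1 - 1/T2 = 1.3855e-04
ln(t1/t2) = ln(11.0/9.6) = 0.1361
Ea = 8.314 * 0.1361 / 1.3855e-04 = 8168.7863 J/mol
Ea = 8.17 kJ/mol

8.17 kJ/mol


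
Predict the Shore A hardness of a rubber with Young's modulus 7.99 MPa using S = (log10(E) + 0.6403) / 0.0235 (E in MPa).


log10(E) = 0.0235*S - 0.6403  =>  S = (log10(E) + 0.6403) / 0.0235
log10(7.99) = 0.902547
S = (0.902547 + 0.6403) / 0.0235 = 1.542847 / 0.0235
S = 65.7

Shore A = 65.7


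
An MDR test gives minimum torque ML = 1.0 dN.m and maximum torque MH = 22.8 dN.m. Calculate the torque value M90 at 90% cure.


M90 = ML + 0.9 * (MH - ML)
M90 = 1.0 + 0.9 * (22.8 - 1.0)
M90 = 1.0 + 0.9 * 21.8
M90 = 20.62 dN.m

20.62 dN.m


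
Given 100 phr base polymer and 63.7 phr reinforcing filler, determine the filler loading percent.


Filler % = filler / (rubber + filler) * 100
= 63.7 / (100 + 63.7) * 100
= 63.7 / 163.7 * 100
= 38.91%

38.91%


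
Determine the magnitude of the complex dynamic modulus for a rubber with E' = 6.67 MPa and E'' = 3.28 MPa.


|E*| = sqrt(E'^2 + E''^2)
= sqrt(6.67^2 + 3.28^2)
= sqrt(44.4889 + 10.7584)
= 7.433 MPa

7.433 MPa


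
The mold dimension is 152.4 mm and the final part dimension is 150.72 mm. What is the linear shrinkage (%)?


Shrinkage = (mold - part) / mold * 100
= (152.4 - 150.72) / 152.4 * 100
= 1.68 / 152.4 * 100
= 1.1%

1.1%


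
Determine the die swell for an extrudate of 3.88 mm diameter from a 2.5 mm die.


Die swell ratio = D_extrudate / D_die
= 3.88 / 2.5
= 1.552

Die swell = 1.552


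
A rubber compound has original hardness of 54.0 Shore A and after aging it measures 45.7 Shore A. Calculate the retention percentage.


Retention = aged / original * 100
= 45.7 / 54.0 * 100
= 84.6%

84.6%


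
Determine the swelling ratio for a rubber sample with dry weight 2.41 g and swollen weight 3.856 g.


Q = W_swollen / W_dry
Q = 3.856 / 2.41
Q = 1.6

Q = 1.6


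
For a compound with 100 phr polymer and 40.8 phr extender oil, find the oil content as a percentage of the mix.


Oil % = oil / (100 + oil) * 100
= 40.8 / (100 + 40.8) * 100
= 40.8 / 140.8 * 100
= 28.98%

28.98%


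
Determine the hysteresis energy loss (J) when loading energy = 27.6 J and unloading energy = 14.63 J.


Hysteresis loss = loading - unloading
= 27.6 - 14.63
= 12.97 J

12.97 J


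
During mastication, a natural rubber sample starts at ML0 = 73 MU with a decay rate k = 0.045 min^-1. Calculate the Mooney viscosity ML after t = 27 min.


ML = ML0 * exp(-k * t)
ML = 73 * exp(-0.045 * 27)
ML = 73 * 0.2967
ML = 21.66 MU

21.66 MU


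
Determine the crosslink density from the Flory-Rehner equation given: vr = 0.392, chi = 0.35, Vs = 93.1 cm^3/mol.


ln(1 - vr) = ln(1 - 0.392) = -0.4976
Numerator = -((-0.4976) + 0.392 + 0.35 * 0.392^2) = 0.0518
Denominator = 93.1 * (0.392^(1/3) - 0.392/2) = 49.8887
nu = 0.0518 / 49.8887 = 0.0010 mol/cm^3

0.0010 mol/cm^3


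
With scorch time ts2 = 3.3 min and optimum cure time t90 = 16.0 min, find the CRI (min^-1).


CRI = 100 / (t90 - ts2)
= 100 / (16.0 - 3.3)
= 100 / 12.7
= 7.87 min^-1

7.87 min^-1


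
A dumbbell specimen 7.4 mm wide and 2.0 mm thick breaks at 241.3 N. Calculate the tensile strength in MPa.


Area = width * thickness = 7.4 * 2.0 = 14.8 mm^2
TS = force / area = 241.3 / 14.8 = 16.3 MPa

16.3 MPa


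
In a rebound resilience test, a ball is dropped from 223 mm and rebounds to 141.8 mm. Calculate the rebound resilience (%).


Resilience = h_rebound / h_drop * 100
= 141.8 / 223 * 100
= 63.6%

63.6%


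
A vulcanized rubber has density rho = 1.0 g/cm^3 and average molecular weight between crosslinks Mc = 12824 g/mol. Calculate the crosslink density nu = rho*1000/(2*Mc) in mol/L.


nu = rho * 1000 / (2 * Mc)
nu = 1.0 * 1000 / (2 * 12824)
nu = 1000.0 / 25648
nu = 0.0390 mol/L

0.0390 mol/L


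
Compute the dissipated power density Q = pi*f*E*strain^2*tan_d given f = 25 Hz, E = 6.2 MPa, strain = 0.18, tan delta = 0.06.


Q = pi * f * E * strain^2 * tan_d
= pi * 25 * 6.2 * 0.18^2 * 0.06
= pi * 25 * 6.2 * 0.0324 * 0.06
= 0.9466

Q = 0.9466


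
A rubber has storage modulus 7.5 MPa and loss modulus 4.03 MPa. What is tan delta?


tan delta = E'' / E'
= 4.03 / 7.5
= 0.5373

tan delta = 0.5373


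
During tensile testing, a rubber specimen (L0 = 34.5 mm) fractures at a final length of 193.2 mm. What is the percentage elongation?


Elongation = (Lf - L0) / L0 * 100
= (193.2 - 34.5) / 34.5 * 100
= 158.7 / 34.5 * 100
= 460.0%

460.0%


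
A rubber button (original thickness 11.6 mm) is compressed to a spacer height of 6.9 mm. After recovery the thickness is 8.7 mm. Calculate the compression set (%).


CS = (t0 - recovered) / (t0 - ts) * 100
= (11.6 - 8.7) / (11.6 - 6.9) * 100
= 2.9 / 4.7 * 100
= 61.7%

61.7%


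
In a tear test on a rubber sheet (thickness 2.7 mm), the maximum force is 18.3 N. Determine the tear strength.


Tear strength = force / thickness
= 18.3 / 2.7
= 6.78 N/mm

6.78 N/mm


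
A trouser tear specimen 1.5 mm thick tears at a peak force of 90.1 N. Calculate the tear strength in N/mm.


Tear strength = force / thickness
= 90.1 / 1.5
= 60.07 N/mm

60.07 N/mm


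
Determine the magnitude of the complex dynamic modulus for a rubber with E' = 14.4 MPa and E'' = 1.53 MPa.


|E*| = sqrt(E'^2 + E''^2)
= sqrt(14.4^2 + 1.53^2)
= sqrt(207.3600 + 2.3409)
= 14.481 MPa

14.481 MPa


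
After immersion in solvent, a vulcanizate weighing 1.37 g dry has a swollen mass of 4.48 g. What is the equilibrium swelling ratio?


Q = W_swollen / W_dry
Q = 4.48 / 1.37
Q = 3.27

Q = 3.27


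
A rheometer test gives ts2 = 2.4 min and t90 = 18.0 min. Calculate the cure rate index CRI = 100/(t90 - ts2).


CRI = 100 / (t90 - ts2)
= 100 / (18.0 - 2.4)
= 100 / 15.6
= 6.41 min^-1

6.41 min^-1


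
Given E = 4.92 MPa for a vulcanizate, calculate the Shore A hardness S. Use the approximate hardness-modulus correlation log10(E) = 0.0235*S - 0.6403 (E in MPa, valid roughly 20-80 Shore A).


log10(E) = 0.0235*S - 0.6403  =>  S = (log10(E) + 0.6403) / 0.0235
log10(4.92) = 0.691965
S = (0.691965 + 0.6403) / 0.0235 = 1.332265 / 0.0235
S = 56.7

Shore A = 56.7


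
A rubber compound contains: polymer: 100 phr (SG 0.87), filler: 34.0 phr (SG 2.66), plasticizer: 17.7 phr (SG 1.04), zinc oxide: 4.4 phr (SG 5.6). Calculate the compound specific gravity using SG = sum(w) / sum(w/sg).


Sum of weights = 156.1
Volume contributions:
  polymer: 100/0.87 = 114.9425
  filler: 34.0/2.66 = 12.7820
  plasticizer: 17.7/1.04 = 17.0192
  zinc oxide: 4.4/5.6 = 0.7857
Sum of volumes = 145.5294
SG = 156.1 / 145.5294 = 1.073

SG = 1.073
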